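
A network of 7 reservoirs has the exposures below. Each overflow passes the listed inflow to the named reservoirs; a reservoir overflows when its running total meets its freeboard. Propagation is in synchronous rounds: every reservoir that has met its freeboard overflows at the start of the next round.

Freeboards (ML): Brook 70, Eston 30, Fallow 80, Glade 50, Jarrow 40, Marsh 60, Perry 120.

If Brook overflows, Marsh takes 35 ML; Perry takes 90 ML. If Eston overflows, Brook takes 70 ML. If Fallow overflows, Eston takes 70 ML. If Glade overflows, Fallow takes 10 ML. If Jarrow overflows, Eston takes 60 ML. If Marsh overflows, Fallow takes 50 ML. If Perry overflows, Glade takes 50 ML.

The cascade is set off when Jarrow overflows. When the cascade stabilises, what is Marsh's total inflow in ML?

Round 1 — Jarrow overflows (initial).
  Eston: +60 → 60 ≥ 30
Round 2 — Eston overflows.
  Brook: +70 → 70 ≥ 70
Round 3 — Brook overflows.
  Marsh: +35 → 35 < 60
  Perry: +90 → 90 < 120
No further overflows.

35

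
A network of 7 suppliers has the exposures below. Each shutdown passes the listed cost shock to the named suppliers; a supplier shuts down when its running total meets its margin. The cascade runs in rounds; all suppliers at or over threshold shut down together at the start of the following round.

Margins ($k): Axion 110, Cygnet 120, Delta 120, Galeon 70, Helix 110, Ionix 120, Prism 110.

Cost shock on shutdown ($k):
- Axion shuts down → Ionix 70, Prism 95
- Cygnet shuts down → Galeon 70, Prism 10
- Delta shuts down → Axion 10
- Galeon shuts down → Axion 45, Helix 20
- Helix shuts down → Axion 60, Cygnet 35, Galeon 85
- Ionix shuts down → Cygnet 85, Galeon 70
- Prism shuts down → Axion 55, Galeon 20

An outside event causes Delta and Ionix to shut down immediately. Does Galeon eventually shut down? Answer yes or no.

yes

Round 1 — Delta, Ionix shut down (initial).
  Axion: +10 → 10 < 110
  Cygnet: +85 → 85 < 120
  Galeon: +70 → 70 ≥ 70
Round 2 — Galeon shuts down.
  Axion: +45 → 55 < 110
  Helix: +20 → 20 < 110
No further shutdowns.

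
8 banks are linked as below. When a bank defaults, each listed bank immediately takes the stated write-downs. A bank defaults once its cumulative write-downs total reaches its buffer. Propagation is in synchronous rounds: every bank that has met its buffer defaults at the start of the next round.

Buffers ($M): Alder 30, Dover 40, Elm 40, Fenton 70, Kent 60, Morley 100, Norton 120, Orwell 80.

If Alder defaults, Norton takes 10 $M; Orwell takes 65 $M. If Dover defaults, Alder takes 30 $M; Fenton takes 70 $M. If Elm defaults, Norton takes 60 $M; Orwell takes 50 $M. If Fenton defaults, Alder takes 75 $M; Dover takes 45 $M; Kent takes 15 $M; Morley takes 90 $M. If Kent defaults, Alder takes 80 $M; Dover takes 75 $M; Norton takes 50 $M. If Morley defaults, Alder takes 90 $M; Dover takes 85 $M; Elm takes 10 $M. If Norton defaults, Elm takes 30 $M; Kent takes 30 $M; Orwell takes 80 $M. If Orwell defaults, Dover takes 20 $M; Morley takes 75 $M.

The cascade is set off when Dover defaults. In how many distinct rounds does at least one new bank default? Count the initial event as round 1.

2

Round 1 — Dover defaults (initial).
  Alder: +30 → 30 ≥ 30
  Fenton: +70 → 70 ≥ 70
Round 2 — Alder, Fenton default.
  Kent: +15 → 15 < 60
  Morley: +90 → 90 < 100
  Norton: +10 → 10 < 120
  Orwell: +65 → 65 < 80
No further defaults.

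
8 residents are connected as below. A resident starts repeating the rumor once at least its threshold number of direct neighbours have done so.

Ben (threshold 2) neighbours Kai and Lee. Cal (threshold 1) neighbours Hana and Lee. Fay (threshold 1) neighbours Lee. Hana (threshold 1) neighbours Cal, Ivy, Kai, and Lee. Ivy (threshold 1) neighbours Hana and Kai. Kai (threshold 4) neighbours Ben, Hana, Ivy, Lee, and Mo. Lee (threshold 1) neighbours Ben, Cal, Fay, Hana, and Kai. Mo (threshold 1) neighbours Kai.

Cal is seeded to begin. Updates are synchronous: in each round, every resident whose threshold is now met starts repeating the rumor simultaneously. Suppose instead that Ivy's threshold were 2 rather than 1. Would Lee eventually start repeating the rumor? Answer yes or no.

yes

With Ivy's threshold at 2:
Round 1 — Cal starts repeating the rumor (initial).
Round 2 — checking thresholds:
  Hana: 1 of 4 neighbours ≥ 1, starts repeating the rumor.
  Lee: 1 of 5 neighbours ≥ 1, starts repeating the rumor.
Round 3 — checking thresholds:
  Ben: 1 of 2 neighbours < 2, not yet.
  Fay: 1 of 1 neighbours ≥ 1, starts repeating the rumor.
  Ivy: 1 of 2 neighbours < 2, not yet.
  Kai: 2 of 5 neighbours < 4, not yet.
Round 4 — no new spreads; cascade stops.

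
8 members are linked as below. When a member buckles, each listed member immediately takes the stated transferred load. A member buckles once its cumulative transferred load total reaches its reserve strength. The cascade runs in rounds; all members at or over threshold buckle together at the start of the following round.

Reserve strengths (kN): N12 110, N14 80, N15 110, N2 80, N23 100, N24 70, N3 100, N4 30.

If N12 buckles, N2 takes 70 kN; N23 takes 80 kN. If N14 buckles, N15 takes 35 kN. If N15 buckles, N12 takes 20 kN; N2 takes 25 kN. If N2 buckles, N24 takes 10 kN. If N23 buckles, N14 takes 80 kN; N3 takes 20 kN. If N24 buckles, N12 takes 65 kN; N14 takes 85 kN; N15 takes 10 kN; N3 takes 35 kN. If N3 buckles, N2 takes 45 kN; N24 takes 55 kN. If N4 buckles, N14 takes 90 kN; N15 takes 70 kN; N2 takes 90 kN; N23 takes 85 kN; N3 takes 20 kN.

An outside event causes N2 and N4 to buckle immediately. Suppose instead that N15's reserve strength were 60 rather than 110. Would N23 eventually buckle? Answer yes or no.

With N15's reserve strength at 60:
Round 1 — N2, N4 buckle (initial).
  N14: +90 → 90 ≥ 80
  N15: +70 → 70 ≥ 60
  N23: +85 → 85 < 100
  N24: +10 → 10 < 70
  N3: +20 → 20 < 100
Round 2 — N14, N15 buckle.
  N12: +20 → 20 < 110
No further bucklings.

no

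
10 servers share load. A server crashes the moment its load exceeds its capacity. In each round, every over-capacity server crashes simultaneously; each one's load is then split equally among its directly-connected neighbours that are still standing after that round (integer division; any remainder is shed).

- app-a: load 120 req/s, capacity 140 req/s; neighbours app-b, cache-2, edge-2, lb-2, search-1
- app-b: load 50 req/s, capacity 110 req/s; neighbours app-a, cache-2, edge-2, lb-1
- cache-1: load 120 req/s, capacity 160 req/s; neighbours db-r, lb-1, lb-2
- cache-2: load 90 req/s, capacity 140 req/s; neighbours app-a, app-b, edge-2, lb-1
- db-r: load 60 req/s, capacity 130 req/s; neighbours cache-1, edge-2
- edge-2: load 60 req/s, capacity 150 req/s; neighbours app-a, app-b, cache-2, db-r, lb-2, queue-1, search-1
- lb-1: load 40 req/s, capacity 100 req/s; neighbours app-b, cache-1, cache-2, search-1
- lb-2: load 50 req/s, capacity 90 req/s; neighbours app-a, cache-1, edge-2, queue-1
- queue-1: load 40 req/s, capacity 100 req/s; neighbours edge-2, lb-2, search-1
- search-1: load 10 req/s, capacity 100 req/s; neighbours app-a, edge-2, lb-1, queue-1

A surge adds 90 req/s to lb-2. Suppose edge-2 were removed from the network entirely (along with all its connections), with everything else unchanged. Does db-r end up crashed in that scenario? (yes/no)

With edge-2 removed:
Round 1 — lb-2 at 140 > 90. lb-2 crashes.
  lb-2 sheds 140 req/s to app-a, cache-1, queue-1: 46 each (2 lost).
    app-a: 120+46 = 166 > 140
    cache-1: 120+46 = 166 > 160
    queue-1: 40+46 = 86 ≤ 100
Round 2 — app-a, cache-1 crash.
  app-a sheds 166 req/s to app-b, cache-2, search-1: 55 each (1 lost).
    app-b: 50+55 = 105 ≤ 110
    cache-2: 90+55 = 145 > 140
    search-1: 10+55 = 65 ≤ 100
  cache-1 sheds 166 req/s to db-r, lb-1: 83 each.
    db-r: 60+83 = 143 > 130
    lb-1: 40+83 = 123 > 100
Round 3 — cache-2, db-r, lb-1 crash.
  cache-2 sheds 145 req/s to app-b: 145 each.
    app-b: 105+145 = 250 > 110
  db-r sheds 143 req/s: no online neighbours, lost.
  lb-1 sheds 123 req/s to app-b, search-1: 61 each (1 lost).
    app-b: 250+61 = 311 > 110
    search-1: 65+61 = 126 > 100
Round 4 — app-b, search-1 crash.
  app-b sheds 311 req/s: no online neighbours, lost.
  search-1 sheds 126 req/s to queue-1: 126 each.
    queue-1: 86+126 = 212 > 100
Round 5 — queue-1 crashes.
  queue-1 sheds 212 req/s: no online neighbours, lost.
No further crashes.

yes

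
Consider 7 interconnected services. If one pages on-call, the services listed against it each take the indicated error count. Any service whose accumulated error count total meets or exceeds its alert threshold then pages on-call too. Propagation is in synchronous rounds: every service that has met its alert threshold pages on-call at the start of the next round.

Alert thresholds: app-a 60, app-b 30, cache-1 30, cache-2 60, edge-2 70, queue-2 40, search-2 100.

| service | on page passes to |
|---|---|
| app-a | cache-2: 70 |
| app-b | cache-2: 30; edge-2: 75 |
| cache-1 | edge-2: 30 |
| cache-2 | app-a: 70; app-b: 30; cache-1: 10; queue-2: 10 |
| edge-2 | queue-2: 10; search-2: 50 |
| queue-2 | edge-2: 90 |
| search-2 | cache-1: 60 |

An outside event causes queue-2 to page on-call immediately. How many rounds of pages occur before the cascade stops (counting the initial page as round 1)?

2

Round 1 — queue-2 pages on-call (initial).
  edge-2: +90 → 90 ≥ 70
Round 2 — edge-2 pages on-call.
  search-2: +50 → 50 < 100
No further pages.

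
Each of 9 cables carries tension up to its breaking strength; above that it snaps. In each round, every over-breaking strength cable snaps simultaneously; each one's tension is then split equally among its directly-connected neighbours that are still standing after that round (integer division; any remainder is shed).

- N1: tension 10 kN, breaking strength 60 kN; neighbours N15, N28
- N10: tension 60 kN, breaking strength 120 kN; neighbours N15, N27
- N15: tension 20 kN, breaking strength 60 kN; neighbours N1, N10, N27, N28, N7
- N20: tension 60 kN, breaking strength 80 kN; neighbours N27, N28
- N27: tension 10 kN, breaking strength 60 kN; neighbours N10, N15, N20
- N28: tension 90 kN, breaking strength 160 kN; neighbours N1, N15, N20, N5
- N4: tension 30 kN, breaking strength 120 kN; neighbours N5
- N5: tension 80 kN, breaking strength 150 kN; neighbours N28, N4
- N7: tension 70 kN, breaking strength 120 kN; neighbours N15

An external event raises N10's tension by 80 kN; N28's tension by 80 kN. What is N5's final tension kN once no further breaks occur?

Round 1 — N10 at 140 > 120; N28 at 170 > 160. N10, N28 snap.
  N10 sheds 140 kN to N15, N27: 70 each.
    N15: 20+70 = 90 > 60
    N27: 10+70 = 80 > 60
  N28 sheds 170 kN to N1, N15, N20, N5: 42 each (2 lost).
    N1: 10+42 = 52 ≤ 60
    N15: 90+42 = 132 > 60
    N20: 60+42 = 102 > 80
    N5: 80+42 = 122 ≤ 150
Round 2 — N15, N20, N27 snap.
  N15 sheds 132 kN to N1, N7: 66 each.
    N1: 52+66 = 118 > 60
    N7: 70+66 = 136 > 120
  N20 sheds 102 kN: no online neighbours, lost.
  N27 sheds 80 kN: no online neighbours, lost.
Round 3 — N1, N7 snap.
  N1 sheds 118 kN: no online neighbours, lost.
  N7 sheds 136 kN: no online neighbours, lost.
No further breaks.

122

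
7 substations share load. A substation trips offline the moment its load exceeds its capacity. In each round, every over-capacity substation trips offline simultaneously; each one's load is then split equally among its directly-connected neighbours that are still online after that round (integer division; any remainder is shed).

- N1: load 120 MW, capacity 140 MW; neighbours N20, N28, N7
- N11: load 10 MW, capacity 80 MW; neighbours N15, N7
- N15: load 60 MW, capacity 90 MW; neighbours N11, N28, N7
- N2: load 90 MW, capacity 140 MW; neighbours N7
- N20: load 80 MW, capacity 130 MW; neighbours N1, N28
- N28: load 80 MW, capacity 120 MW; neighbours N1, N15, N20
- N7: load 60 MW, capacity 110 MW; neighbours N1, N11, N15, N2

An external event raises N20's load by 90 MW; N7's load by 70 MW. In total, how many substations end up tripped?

6

Round 1 — N20 at 170 > 130; N7 at 130 > 110. N20, N7 trip offline.
  N20 sheds 170 MW to N1, N28: 85 each.
    N1: 120+85 = 205 > 140
    N28: 80+85 = 165 > 120
  N7 sheds 130 MW to N1, N11, N15, N2: 32 each (2 lost).
    N1: 205+32 = 237 > 140
    N11: 10+32 = 42 ≤ 80
    N15: 60+32 = 92 > 90
    N2: 90+32 = 122 ≤ 140
Round 2 — N1, N15, N28 trip offline.
  N1 sheds 237 MW: no online neighbours, lost.
  N15 sheds 92 MW to N11: 92 each.
    N11: 42+92 = 134 > 80
  N28 sheds 165 MW: no online neighbours, lost.
Round 3 — N11 trips offline.
  N11 sheds 134 MW: no online neighbours, lost.
No further trips.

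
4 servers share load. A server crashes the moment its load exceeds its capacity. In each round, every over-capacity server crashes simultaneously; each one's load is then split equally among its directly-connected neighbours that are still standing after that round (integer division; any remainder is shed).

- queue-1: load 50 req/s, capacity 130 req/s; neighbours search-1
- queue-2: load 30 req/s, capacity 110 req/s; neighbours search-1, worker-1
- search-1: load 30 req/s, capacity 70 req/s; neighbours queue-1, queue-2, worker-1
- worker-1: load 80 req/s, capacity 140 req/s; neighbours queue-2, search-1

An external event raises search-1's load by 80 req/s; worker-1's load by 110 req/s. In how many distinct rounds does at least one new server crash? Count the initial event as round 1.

Round 1 — search-1 at 110 > 70; worker-1 at 190 > 140. search-1, worker-1 crash.
  search-1 sheds 110 req/s to queue-1, queue-2: 55 each.
    queue-1: 50+55 = 105 ≤ 130
    queue-2: 30+55 = 85 ≤ 110
  worker-1 sheds 190 req/s to queue-2: 190 each.
    queue-2: 85+190 = 275 > 110
Round 2 — queue-2 crashes.
  queue-2 sheds 275 req/s: no online neighbours, lost.
No further crashes.

2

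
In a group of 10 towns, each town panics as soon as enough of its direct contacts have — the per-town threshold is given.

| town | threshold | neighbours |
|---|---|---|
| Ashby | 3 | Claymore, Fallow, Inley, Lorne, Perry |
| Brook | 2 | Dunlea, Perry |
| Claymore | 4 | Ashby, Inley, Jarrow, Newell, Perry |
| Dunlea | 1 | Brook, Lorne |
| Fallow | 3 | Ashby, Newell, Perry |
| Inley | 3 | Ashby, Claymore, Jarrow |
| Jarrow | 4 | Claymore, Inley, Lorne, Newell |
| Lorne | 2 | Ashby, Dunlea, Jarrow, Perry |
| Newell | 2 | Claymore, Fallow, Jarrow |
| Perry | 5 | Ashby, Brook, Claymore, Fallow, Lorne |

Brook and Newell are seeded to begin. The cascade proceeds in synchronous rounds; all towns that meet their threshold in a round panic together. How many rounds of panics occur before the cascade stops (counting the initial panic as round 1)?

2

Round 1 — Brook, Newell panic (initial).
Round 2 — checking thresholds:
  Claymore: 1 of 5 neighbours < 4, below threshold.
  Dunlea: 1 of 2 neighbours ≥ 1, panics.
  Fallow: 1 of 3 neighbours < 3, below threshold.
  Jarrow: 1 of 4 neighbours < 4, below threshold.
  Perry: 1 of 5 neighbours < 5, below threshold.
Round 3 — no new panics; cascade stops.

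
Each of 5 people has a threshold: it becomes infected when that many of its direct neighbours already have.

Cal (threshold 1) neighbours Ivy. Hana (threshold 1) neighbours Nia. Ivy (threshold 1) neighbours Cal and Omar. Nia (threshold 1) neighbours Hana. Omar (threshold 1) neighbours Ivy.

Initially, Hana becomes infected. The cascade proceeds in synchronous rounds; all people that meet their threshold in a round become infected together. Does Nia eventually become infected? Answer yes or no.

yes

Round 1 — Hana becomes infected (initial).
Round 2 — checking thresholds:
  Nia: 1 of 1 neighbours ≥ 1, becomes infected.
Round 3 — no new infections; cascade stops.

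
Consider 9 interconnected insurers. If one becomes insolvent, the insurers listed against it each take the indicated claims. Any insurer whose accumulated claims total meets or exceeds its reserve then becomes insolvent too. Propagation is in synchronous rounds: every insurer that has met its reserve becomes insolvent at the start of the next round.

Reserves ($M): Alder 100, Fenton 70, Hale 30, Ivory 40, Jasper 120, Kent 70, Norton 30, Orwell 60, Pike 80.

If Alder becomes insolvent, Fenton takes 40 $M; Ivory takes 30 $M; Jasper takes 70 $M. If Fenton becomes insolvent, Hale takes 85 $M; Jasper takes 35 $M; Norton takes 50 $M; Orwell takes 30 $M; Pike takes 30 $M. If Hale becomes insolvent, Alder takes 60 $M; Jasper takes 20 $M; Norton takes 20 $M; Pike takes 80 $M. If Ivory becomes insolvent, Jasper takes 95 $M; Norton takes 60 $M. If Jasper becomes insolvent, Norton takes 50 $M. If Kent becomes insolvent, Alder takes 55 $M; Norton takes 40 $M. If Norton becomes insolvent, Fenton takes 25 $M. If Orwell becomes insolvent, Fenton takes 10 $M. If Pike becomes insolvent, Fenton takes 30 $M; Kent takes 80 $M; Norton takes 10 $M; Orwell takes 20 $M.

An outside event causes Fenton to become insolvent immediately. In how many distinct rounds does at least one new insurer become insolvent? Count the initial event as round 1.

6

Round 1 — Fenton becomes insolvent (initial).
  Hale: +85 → 85 ≥ 30
  Jasper: +35 → 35 < 120
  Norton: +50 → 50 ≥ 30
  Orwell: +30 → 30 < 60
  Pike: +30 → 30 < 80
Round 2 — Hale, Norton become insolvent.
  Alder: +60 → 60 < 100
  Jasper: +20 → 55 < 120
  Pike: +80 → 110 ≥ 80
Round 3 — Pike becomes insolvent.
  Kent: +80 → 80 ≥ 70
  Orwell: +20 → 50 < 60
Round 4 — Kent becomes insolvent.
  Alder: +55 → 115 ≥ 100
Round 5 — Alder becomes insolvent.
  Ivory: +30 → 30 < 40
  Jasper: +70 → 125 ≥ 120
Round 6 — Jasper becomes insolvent.
No further insolvencies.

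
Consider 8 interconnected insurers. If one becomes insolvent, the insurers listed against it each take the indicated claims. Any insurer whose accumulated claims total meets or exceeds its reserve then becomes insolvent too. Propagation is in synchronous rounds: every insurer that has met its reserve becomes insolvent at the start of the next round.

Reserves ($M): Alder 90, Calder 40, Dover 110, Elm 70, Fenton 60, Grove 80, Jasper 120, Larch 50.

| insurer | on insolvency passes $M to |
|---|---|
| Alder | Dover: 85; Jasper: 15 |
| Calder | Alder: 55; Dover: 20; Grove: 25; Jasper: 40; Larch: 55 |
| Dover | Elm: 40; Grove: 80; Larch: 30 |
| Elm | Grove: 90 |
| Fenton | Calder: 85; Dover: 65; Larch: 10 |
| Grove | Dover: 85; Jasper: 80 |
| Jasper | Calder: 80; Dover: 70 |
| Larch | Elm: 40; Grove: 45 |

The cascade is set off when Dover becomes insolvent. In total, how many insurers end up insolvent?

2

Round 1 — Dover becomes insolvent (initial).
  Elm: +40 → 40 < 70
  Grove: +80 → 80 ≥ 80
  Larch: +30 → 30 < 50
Round 2 — Grove becomes insolvent.
  Jasper: +80 → 80 < 120
No further insolvencies.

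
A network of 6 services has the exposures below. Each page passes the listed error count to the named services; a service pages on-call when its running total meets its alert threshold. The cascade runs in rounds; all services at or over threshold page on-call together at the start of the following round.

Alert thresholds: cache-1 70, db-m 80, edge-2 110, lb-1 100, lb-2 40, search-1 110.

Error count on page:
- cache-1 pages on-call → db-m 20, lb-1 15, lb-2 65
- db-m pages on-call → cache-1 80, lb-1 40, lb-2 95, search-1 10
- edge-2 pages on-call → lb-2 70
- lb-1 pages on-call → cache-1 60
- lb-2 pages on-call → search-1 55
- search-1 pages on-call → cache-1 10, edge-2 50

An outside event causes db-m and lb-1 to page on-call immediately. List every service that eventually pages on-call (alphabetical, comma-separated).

cache-1, db-m, lb-1, lb-2

Round 1 — db-m, lb-1 page on-call (initial).
  cache-1: +80+60 → 140 ≥ 70
  lb-2: +95 → 95 ≥ 40
  search-1: +10 → 10 < 110
Round 2 — cache-1, lb-2 page on-call.
  search-1: +55 → 65 < 110
No further pages.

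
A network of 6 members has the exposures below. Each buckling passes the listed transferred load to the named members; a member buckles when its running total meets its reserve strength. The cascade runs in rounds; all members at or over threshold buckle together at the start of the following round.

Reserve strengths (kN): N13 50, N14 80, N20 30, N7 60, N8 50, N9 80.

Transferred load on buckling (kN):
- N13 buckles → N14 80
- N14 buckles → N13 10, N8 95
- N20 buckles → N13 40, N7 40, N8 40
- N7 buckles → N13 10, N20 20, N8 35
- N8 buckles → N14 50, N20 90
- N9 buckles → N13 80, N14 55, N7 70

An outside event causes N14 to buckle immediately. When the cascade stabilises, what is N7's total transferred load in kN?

Round 1 — N14 buckles (initial).
  N13: +10 → 10 < 50
  N8: +95 → 95 ≥ 50
Round 2 — N8 buckles.
  N20: +90 → 90 ≥ 30
Round 3 — N20 buckles.
  N13: +40 → 50 ≥ 50
  N7: +40 → 40 < 60
Round 4 — N13 buckles.
No further bucklings.

40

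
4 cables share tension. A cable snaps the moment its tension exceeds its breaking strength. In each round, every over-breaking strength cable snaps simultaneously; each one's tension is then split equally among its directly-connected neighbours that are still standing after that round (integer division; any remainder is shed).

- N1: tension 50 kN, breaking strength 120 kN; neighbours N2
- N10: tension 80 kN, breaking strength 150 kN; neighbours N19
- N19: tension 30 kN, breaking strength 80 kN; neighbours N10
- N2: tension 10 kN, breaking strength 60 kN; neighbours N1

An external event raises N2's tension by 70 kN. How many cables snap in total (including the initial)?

2

Round 1 — N2 at 80 > 60. N2 snaps.
  N2 sheds 80 kN to N1: 80 each.
    N1: 50+80 = 130 > 120
Round 2 — N1 snaps.
  N1 sheds 130 kN: no online neighbours, lost.
No further breaks.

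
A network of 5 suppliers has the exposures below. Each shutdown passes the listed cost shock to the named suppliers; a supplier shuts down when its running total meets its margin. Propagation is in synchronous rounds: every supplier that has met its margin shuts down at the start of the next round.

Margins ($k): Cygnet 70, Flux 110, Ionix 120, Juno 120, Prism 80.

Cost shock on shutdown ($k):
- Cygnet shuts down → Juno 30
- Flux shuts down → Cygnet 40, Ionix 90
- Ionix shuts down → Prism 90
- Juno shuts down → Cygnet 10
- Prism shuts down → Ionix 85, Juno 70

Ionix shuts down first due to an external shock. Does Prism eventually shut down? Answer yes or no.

yes

Round 1 — Ionix shuts down (initial).
  Prism: +90 → 90 ≥ 80
Round 2 — Prism shuts down.
  Juno: +70 → 70 < 120
No further shutdowns.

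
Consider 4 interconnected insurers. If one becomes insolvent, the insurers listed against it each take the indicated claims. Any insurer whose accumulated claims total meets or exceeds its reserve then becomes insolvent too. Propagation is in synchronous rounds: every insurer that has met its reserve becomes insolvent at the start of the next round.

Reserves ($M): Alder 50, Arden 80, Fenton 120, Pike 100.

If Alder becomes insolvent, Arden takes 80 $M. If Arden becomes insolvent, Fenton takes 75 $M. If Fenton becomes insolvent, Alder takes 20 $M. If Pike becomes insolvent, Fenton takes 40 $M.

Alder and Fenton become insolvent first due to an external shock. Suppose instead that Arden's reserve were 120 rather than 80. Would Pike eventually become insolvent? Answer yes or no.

With Arden's reserve at 120:
Round 1 — Alder, Fenton become insolvent (initial).
  Arden: +80 → 80 < 120
No further insolvencies.

no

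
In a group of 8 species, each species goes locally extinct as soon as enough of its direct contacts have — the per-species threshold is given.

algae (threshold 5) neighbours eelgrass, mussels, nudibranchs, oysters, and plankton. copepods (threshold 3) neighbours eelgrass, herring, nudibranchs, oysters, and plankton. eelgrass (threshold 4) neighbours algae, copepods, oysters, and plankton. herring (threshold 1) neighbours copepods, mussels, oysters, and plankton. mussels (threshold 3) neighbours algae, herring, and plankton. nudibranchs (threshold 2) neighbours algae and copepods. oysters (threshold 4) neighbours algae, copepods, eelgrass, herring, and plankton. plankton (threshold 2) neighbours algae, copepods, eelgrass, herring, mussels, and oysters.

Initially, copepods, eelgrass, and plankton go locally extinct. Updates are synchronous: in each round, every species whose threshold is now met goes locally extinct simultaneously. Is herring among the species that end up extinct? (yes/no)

yes

Round 1 — copepods, eelgrass, plankton go locally extinct (initial).
Round 2 — checking thresholds:
  algae: 2 of 5 neighbours < 5, holds.
  herring: 2 of 4 neighbours ≥ 1, goes locally extinct.
  mussels: 1 of 3 neighbours < 3, holds.
  nudibranchs: 1 of 2 neighbours < 2, holds.
  oysters: 3 of 5 neighbours < 4, holds.
Round 3 — checking thresholds:
  algae: 2 of 5 neighbours < 5, holds.
  mussels: 2 of 3 neighbours < 3, holds.
  nudibranchs: 1 of 2 neighbours < 2, holds.
  oysters: 4 of 5 neighbours ≥ 4, goes locally extinct.
Round 4 — no new extinctions; cascade stops.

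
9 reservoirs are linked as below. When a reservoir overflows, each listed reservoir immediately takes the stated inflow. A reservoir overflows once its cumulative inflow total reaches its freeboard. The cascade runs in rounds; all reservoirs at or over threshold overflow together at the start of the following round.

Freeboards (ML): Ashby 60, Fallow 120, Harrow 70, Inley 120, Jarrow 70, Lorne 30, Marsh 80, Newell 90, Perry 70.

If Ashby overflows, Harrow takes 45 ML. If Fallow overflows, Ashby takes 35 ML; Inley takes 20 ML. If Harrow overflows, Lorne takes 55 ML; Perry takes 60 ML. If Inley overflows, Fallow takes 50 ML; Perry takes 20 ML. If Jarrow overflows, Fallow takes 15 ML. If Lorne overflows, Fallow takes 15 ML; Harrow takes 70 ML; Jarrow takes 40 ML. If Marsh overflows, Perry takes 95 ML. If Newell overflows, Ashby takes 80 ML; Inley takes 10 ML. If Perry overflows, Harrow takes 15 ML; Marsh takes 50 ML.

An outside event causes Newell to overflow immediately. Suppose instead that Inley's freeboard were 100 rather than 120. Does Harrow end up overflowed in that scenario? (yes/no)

With Inley's freeboard at 100:
Round 1 — Newell overflows (initial).
  Ashby: +80 → 80 ≥ 60
  Inley: +10 → 10 < 100
Round 2 — Ashby overflows.
  Harrow: +45 → 45 < 70
No further overflows.

no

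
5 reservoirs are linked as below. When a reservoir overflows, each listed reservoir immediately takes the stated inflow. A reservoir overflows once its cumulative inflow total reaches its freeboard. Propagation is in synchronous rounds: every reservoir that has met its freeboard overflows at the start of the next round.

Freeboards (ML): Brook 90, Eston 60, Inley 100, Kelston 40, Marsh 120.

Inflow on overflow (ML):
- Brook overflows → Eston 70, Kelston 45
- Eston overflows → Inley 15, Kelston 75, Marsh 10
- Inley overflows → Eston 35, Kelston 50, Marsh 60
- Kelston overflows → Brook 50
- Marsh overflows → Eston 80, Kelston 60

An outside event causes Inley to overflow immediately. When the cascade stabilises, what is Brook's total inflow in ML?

Round 1 — Inley overflows (initial).
  Eston: +35 → 35 < 60
  Kelston: +50 → 50 ≥ 40
  Marsh: +60 → 60 < 120
Round 2 — Kelston overflows.
  Brook: +50 → 50 < 90
No further overflows.

50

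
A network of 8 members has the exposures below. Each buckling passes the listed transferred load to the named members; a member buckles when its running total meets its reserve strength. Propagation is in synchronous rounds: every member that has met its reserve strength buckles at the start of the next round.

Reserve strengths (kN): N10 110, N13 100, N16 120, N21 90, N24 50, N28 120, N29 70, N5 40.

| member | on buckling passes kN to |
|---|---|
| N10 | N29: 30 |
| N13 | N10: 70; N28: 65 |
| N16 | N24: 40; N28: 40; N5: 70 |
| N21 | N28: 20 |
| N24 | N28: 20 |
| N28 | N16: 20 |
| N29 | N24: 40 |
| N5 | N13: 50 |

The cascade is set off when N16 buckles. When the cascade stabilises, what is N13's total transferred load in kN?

Round 1 — N16 buckles (initial).
  N24: +40 → 40 < 50
  N28: +40 → 40 < 120
  N5: +70 → 70 ≥ 40
Round 2 — N5 buckles.
  N13: +50 → 50 < 100
No further bucklings.

50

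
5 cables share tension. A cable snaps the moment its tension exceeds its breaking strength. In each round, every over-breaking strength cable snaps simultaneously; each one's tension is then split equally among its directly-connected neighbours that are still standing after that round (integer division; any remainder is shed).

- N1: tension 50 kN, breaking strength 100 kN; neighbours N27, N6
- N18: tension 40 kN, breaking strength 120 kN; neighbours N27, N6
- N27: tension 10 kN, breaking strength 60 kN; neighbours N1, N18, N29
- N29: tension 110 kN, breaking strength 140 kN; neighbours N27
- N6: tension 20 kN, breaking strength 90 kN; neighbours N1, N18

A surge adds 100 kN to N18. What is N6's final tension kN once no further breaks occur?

Round 1 — N18 at 140 > 120. N18 snaps.
  N18 sheds 140 kN to N27, N6: 70 each.
    N27: 10+70 = 80 > 60
    N6: 20+70 = 90 ≤ 90
Round 2 — N27 snaps.
  N27 sheds 80 kN to N1, N29: 40 each.
    N1: 50+40 = 90 ≤ 100
    N29: 110+40 = 150 > 140
Round 3 — N29 snaps.
  N29 sheds 150 kN: no online neighbours, lost.
No further breaks.

90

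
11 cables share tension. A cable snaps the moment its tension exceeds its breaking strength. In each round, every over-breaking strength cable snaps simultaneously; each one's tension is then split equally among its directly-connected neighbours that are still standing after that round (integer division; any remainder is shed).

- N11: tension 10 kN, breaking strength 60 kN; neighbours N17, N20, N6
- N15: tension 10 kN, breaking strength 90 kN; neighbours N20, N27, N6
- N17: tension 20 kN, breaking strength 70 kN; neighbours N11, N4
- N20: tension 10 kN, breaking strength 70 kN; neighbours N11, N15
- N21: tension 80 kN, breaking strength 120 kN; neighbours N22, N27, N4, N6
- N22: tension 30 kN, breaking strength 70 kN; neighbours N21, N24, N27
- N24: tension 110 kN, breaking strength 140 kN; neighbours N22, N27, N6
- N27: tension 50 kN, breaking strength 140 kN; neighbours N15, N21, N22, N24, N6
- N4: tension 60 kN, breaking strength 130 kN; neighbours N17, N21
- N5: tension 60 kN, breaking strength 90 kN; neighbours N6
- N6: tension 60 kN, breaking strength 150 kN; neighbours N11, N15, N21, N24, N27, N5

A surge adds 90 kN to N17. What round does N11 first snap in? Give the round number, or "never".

2

Round 1 — N17 at 110 > 70. N17 snaps.
  N17 sheds 110 kN to N11, N4: 55 each.
    N11: 10+55 = 65 > 60
    N4: 60+55 = 115 ≤ 130
Round 2 — N11 snaps.
  N11 sheds 65 kN to N20, N6: 32 each (1 lost).
    N20: 10+32 = 42 ≤ 70
    N6: 60+32 = 92 ≤ 150
No further breaks.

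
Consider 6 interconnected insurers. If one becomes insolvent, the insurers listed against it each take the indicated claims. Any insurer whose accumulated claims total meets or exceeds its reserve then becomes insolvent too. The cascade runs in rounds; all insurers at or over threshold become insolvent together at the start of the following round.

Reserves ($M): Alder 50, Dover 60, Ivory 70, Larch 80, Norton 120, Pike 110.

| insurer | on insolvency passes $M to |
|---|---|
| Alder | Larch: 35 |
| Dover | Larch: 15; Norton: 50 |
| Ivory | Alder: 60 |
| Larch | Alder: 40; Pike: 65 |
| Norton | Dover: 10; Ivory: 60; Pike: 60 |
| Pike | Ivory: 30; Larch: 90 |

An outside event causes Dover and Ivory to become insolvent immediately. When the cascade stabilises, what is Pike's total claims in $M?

0

Round 1 — Dover, Ivory become insolvent (initial).
  Alder: +60 → 60 ≥ 50
  Larch: +15 → 15 < 80
  Norton: +50 → 50 < 120
Round 2 — Alder becomes insolvent.
  Larch: +35 → 50 < 80
No further insolvencies.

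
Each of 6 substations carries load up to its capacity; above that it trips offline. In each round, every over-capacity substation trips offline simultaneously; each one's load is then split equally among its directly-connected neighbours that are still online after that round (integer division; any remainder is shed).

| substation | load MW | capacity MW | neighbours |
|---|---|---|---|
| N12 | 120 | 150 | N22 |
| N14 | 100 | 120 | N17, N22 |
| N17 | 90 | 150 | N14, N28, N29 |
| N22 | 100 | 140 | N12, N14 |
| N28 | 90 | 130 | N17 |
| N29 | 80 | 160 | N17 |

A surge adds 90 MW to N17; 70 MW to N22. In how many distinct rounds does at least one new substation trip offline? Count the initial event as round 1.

2

Round 1 — N17 at 180 > 150; N22 at 170 > 140. N17, N22 trip offline.
  N17 sheds 180 MW to N14, N28, N29: 60 each.
    N14: 100+60 = 160 > 120
    N28: 90+60 = 150 > 130
    N29: 80+60 = 140 ≤ 160
  N22 sheds 170 MW to N12, N14: 85 each.
    N12: 120+85 = 205 > 150
    N14: 160+85 = 245 > 120
Round 2 — N12, N14, N28 trip offline.
  N12 sheds 205 MW: no online neighbours, lost.
  N14 sheds 245 MW: no online neighbours, lost.
  N28 sheds 150 MW: no online neighbours, lost.
No further trips.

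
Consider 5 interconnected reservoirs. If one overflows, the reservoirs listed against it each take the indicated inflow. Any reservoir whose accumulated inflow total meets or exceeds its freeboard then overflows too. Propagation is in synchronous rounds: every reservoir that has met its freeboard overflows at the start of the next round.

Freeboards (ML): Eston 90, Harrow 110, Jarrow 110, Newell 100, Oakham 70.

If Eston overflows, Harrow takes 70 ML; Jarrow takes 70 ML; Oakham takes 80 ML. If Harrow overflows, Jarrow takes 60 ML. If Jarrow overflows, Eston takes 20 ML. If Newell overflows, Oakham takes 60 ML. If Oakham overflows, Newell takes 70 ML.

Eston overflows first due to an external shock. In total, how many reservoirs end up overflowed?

Round 1 — Eston overflows (initial).
  Harrow: +70 → 70 < 110
  Jarrow: +70 → 70 < 110
  Oakham: +80 → 80 ≥ 70
Round 2 — Oakham overflows.
  Newell: +70 → 70 < 100
No further overflows.

2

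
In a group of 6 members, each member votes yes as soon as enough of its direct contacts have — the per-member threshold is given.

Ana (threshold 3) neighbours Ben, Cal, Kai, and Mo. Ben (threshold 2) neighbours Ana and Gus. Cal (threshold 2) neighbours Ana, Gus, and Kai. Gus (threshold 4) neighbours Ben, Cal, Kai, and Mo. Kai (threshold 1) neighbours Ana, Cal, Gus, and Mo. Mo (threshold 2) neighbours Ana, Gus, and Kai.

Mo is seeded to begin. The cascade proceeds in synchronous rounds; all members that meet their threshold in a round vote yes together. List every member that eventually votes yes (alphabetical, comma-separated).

Kai, Mo

Round 1 — Mo votes yes (initial).
Round 2 — checking thresholds:
  Ana: 1 of 4 neighbours < 3, holds.
  Gus: 1 of 4 neighbours < 4, holds.
  Kai: 1 of 4 neighbours ≥ 1, votes yes.
Round 3 — no new yes votes; cascade stops.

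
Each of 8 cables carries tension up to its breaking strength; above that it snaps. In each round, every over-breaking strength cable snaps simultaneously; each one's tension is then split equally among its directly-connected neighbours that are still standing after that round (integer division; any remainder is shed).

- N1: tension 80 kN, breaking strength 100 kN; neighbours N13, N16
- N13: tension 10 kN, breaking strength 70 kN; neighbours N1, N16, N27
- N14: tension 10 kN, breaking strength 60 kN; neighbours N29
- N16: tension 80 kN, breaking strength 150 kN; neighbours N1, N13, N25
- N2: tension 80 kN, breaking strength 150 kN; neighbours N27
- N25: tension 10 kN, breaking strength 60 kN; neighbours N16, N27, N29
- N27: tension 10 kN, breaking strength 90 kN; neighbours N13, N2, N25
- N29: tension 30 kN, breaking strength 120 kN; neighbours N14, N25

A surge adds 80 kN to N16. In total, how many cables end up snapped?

Round 1 — N16 at 160 > 150. N16 snaps.
  N16 sheds 160 kN to N1, N13, N25: 53 each (1 lost).
    N1: 80+53 = 133 > 100
    N13: 10+53 = 63 ≤ 70
    N25: 10+53 = 63 > 60
Round 2 — N1, N25 snap.
  N1 sheds 133 kN to N13: 133 each.
    N13: 63+133 = 196 > 70
  N25 sheds 63 kN to N27, N29: 31 each (1 lost).
    N27: 10+31 = 41 ≤ 90
    N29: 30+31 = 61 ≤ 120
Round 3 — N13 snaps.
  N13 sheds 196 kN to N27: 196 each.
    N27: 41+196 = 237 > 90
Round 4 — N27 snaps.
  N27 sheds 237 kN to N2: 237 each.
    N2: 80+237 = 317 > 150
Round 5 — N2 snaps.
  N2 sheds 317 kN: no online neighbours, lost.
No further breaks.

6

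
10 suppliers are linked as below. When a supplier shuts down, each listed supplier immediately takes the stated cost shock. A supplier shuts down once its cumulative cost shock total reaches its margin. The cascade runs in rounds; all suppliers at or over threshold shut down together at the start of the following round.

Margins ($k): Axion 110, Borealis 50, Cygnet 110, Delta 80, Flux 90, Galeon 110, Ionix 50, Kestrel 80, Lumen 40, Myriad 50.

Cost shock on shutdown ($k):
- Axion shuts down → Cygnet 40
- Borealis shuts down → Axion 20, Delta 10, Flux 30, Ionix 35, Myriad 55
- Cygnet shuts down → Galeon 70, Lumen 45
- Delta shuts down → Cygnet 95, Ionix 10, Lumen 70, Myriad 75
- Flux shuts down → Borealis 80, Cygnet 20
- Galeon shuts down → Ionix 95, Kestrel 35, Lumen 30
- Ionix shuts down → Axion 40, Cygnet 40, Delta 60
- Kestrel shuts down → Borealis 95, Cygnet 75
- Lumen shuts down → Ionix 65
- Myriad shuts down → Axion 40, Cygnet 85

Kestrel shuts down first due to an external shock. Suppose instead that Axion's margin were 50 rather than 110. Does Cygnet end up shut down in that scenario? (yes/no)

yes

With Axion's margin at 50:
Round 1 — Kestrel shuts down (initial).
  Borealis: +95 → 95 ≥ 50
  Cygnet: +75 → 75 < 110
Round 2 — Borealis shuts down.
  Axion: +20 → 20 < 50
  Delta: +10 → 10 < 80
  Flux: +30 → 30 < 90
  Ionix: +35 → 35 < 50
  Myriad: +55 → 55 ≥ 50
Round 3 — Myriad shuts down.
  Axion: +40 → 60 ≥ 50
  Cygnet: +85 → 160 ≥ 110
Round 4 — Axion, Cygnet shut down.
  Galeon: +70 → 70 < 110
  Lumen: +45 → 45 ≥ 40
Round 5 — Lumen shuts down.
  Ionix: +65 → 100 ≥ 50
Round 6 — Ionix shuts down.
  Delta: +60 → 70 < 80
No further shutdowns.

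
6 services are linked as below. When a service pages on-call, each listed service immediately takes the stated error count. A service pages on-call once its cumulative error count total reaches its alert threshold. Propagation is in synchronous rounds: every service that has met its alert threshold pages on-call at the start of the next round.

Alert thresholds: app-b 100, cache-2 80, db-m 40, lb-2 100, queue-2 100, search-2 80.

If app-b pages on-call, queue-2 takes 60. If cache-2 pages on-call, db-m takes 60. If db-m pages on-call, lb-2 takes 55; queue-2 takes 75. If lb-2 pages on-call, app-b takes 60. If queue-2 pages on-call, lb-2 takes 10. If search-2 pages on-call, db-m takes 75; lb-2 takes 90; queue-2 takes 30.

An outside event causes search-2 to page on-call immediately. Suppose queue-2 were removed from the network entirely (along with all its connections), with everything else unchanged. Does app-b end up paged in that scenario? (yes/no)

With queue-2 removed:
Round 1 — search-2 pages on-call (initial).
  db-m: +75 → 75 ≥ 40
  lb-2: +90 → 90 < 100
Round 2 — db-m pages on-call.
  lb-2: +55 → 145 ≥ 100
Round 3 — lb-2 pages on-call.
  app-b: +60 → 60 < 100
No further pages.

no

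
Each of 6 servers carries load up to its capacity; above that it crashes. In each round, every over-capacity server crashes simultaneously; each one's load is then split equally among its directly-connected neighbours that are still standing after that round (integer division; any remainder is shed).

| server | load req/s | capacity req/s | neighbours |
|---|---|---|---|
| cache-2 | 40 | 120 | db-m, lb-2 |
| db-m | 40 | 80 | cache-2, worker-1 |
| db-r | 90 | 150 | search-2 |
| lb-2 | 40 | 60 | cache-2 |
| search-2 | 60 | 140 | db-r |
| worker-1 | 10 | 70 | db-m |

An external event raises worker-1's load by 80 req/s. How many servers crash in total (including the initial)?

4

Round 1 — worker-1 at 90 > 70. worker-1 crashes.
  worker-1 sheds 90 req/s to db-m: 90 each.
    db-m: 40+90 = 130 > 80
Round 2 — db-m crashes.
  db-m sheds 130 req/s to cache-2: 130 each.
    cache-2: 40+130 = 170 > 120
Round 3 — cache-2 crashes.
  cache-2 sheds 170 req/s to lb-2: 170 each.
    lb-2: 40+170 = 210 > 60
Round 4 — lb-2 crashes.
  lb-2 sheds 210 req/s: no online neighbours, lost.
No further crashes.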